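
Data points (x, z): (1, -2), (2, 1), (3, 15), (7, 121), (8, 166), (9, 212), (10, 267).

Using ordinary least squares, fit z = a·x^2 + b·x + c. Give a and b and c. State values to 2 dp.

Sums needed: Σx^2·x^2 = 23156, Σx^2·x = 2620, Σx^2 = 308, Σx·x = 308, Σx = 40, Σ1 = 7.
For Mᵀz: Σx^2·z = 60562, Σx·z = 6798, Σz = 780.
Row-reducing yields a = 15581/5082, b = -1352/363, c = -1854/847.

a = 3.07, b = -3.72, c = -2.19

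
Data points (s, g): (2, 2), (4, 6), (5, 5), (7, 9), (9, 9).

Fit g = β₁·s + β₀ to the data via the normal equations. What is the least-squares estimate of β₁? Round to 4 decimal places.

Entries of AᵀA: Σs·s = 175, Σs = 27, Σ1 = 5.
For Aᵀg: Σs·g = 197, Σg = 31.
Normal equations: [[175, 27]; [27, 5]]·[β₁, β₀]ᵀ = [197, 31]ᵀ.
Δ = 175·5 − 27² = 146.
β₁ = (197·5 − 27·31)/146 = 74/73; β₀ = (175·31 − 27·197)/146 = 53/73.

β₁ = 1.0137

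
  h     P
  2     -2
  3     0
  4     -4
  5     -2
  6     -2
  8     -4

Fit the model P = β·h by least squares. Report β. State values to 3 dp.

Entries of AᵀA: Σh·h = 154.
Right-hand side: Σh·P = -74.
Normal equations: [[154]]·[β]ᵀ = [-74]ᵀ.
Hence β = -74 / 154 ≈ -0.480519.

β = -0.481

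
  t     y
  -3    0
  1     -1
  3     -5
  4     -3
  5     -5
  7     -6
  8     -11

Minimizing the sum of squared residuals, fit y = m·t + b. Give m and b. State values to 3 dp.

m = -0.863, b = -1.345

Sums needed: Σt·t = 173, Σt = 25, Σ1 = 7.
Right-hand side: Σt·y = -183, Σy = -31.
det = 173·7 − 25² = 586.
m = ((-183)·7 − 25·(-31))/586 = -253/293; b = (173·(-31) − 25·(-183))/586 = -394/293.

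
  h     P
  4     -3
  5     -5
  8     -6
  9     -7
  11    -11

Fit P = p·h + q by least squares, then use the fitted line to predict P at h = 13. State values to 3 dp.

The normal system XᵀX·[p, q]ᵀ = XᵀP is [[307, 37]; [37, 5]]·[p, q]ᵀ = [-269, -32]ᵀ.
Eliminating q: 5·(row 1) − 37·(row 2) gives 166·p = 5·(-269) − 37·(-32) = -161, so p = -161/166.
Then q = ((-32) − 37·(-161/166))/5 = 129/166.
At h = 13: P̂ = (-161/166)·(13) + (129/166)·(1) = -982/83.

P̂ = -11.831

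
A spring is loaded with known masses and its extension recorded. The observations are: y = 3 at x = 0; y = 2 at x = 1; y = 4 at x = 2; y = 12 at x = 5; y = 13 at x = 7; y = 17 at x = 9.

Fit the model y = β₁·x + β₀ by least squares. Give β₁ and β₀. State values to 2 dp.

Sums needed: Σx·x = 160, Σx = 24, Σ1 = 6.
Moment sums: Σx·y = 314, Σy = 51.
So MᵀM·[β₁, β₀]ᵀ = Mᵀy: [[160, 24]; [24, 6]]·[β₁, β₀]ᵀ = [314, 51]ᵀ.
Eliminating β₀: 6·(row 1) − 24·(row 2) gives 384·β₁ = 6·314 − 24·51 = 660, so β₁ = 55/32.
Then β₀ = (51 − 24·(55/32))/6 = 13/8.

β₁ = 1.72, β₀ = 1.63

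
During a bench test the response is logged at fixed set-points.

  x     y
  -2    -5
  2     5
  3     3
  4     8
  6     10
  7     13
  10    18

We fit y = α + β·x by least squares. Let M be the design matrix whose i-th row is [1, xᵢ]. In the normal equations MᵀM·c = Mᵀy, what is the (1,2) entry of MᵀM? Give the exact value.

30

Row 1 ↔ basis 1, column 2 ↔ basis x, so (MᵀM)_{1,2} = Σᵢ x = (1)·(-2) + (1)·(2) + (1)·(3) + (1)·(4) + (1)·(6) + (1)·(7) + (1)·(10) = 30.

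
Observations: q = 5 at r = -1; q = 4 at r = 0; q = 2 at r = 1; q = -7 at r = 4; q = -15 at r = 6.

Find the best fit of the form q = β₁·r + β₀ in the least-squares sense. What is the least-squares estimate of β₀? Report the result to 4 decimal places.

β₀ = 3.6235

Normal-equation sums: Σr·r = 54, Σr = 10, Σ1 = 5.
Moment sums: Σr·q = -121, Σq = -11.
AᵀA·[β₁, β₀]ᵀ = Aᵀq becomes [[54, 10]; [10, 5]]·[β₁, β₀]ᵀ = [-121, -11]ᵀ.
Determinant 54·5 − 10² = 170.
β₁ = ((-121)·5 − 10·(-11))/170 = -99/34; β₀ = (54·(-11) − 10·(-121))/170 = 308/85.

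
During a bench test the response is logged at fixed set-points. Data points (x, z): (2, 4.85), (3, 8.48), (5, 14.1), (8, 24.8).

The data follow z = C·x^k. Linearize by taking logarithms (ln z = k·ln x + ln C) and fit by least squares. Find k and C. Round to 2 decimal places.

k = 1.15, C = 2.25

Let Y = ln z. Fitting Y = k·ln x + ln C by least squares:
XᵀX = [[8.6018, 5.4806]; [5.4806, 4]], rhs = [14.3786, 9.5737]ᵀ  (here Σln x = 5.4806, Σ(ln x)² = 8.6018, Σln z = 9.5737, Σln x·ln z = 14.3786).
Δ = 8.6018·4 − (5.4806)² = 4.3697; k = (14.3786·4 − 5.4806·9.5737)/4.3697 = 1.15440, ln C = (8.6018·9.5737 − 5.4806·14.3786)/4.3697 = 0.81172, so C = exp(0.81172) = 2.25177.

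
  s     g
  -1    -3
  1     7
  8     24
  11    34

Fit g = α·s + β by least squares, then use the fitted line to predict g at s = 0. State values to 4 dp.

ĝ = 1.6796

Setting ∂/∂α … = 0 gives: 187·α + 19·β = 576;  19·α + 4·β = 62.
Determinant 187·4 − 19² = 387.
α = (576·4 − 19·62)/387 = 1126/387; β = (187·62 − 19·576)/387 = 650/387.
At s = 0: ĝ = (1126/387)·(0) + (650/387)·(1) = 650/387.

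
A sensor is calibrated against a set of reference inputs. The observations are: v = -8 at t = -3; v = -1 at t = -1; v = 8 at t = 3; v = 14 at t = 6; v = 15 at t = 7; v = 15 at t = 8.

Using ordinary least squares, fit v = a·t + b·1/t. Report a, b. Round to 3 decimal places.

Normal-equation sums: Σt·t = 168, Σt·1/t = 6, Σ1/t·1/t = 4033/3136.
And Σt·v = 358, Σ1/t·v = 2131/168.
Eliminating b: (4033/3136)·(row 1) − 6·(row 2) gives (10083/56)·a = (4033/3136)·358 − 6·(2131/168) = 602571/1568, so a = 200857/94108.
Then b = ((2131/168) − 6·(200857/94108))/(4033/3136) = -952/10083.

a = 2.134, b = -0.094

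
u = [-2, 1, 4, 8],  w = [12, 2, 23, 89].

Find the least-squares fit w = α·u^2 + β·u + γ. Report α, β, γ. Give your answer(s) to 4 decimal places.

AᵀA·[α, β, γ]ᵀ = Aᵀw reads: 4369·α + 569·β + 85·γ = 6114;  569·α + 85·β + 11·γ = 782;  85·α + 11·β + 4·γ = 126.
(Σu^2·u^2 = 4369, Σu^2·u = 569, Σu^2 = 85, Σu·u = 85, Σu = 11, Σ1 = 4, Σu^2·w = 6114, Σu·w = 782, Σw = 126.)
Solving the 3×3 system (Gaussian elimination) gives α = 1561/1034, β = -4001/3102, γ = 4601/1551.

α = 1.5097, β = -1.2898, γ = 2.9665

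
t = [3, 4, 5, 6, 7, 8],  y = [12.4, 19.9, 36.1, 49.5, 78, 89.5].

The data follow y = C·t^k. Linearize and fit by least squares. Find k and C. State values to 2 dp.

k = 2.11, C = 1.17

Taking logs, ln y = k·ln t + ln C, so regress ln y on ln t.
Over the data: Σln t = 9.9115, Σ(ln t)² = 17.0401, Σln y = 21.8476, Σln t·ln y = 37.4986.
Normal system: [[17.0401, 9.9115]; [9.9115, 6]]·[k, ln C]ᵀ = [37.4986, 21.8476]ᵀ.
Slope k = (n·Σln t·ln y − Σln t·Σln y)/(n·Σ(ln t)² − (Σln t)²) = (6·37.4986 − 9.9115·21.8476)/4.0036 = 2.11049; ln C = (Σln y − k·Σln t)/n = 0.15493, so C = exp(0.15493) = 1.16757.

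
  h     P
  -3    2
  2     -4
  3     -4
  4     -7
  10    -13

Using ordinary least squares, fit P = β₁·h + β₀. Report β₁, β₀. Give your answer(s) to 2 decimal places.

β₁ = -1.16, β₀ = -1.48

Setting ∂/∂β₁ … = 0 gives: 138·β₁ + 16·β₀ = -184;  16·β₁ + 5·β₀ = -26.
(Σh·h = 138, Σh = 16, Σ1 = 5, Σh·P = -184, ΣP = -26.)
Δ = 138·5 − 16² = 434.
β₁ = ((-184)·5 − 16·(-26))/434 = -36/31; β₀ = (138·(-26) − 16·(-184))/434 = -46/31.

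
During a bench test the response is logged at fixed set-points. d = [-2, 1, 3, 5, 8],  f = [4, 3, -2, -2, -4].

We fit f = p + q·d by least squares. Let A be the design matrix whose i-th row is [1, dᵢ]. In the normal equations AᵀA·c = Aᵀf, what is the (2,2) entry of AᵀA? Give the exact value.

103

Row 2 ↔ basis d, column 2 ↔ basis d, so (AᵀA)_{2,2} = Σᵢ (d)·(d) = (-2)·(-2) + (1)·(1) + (3)·(3) + (5)·(5) + (8)·(8) = 103.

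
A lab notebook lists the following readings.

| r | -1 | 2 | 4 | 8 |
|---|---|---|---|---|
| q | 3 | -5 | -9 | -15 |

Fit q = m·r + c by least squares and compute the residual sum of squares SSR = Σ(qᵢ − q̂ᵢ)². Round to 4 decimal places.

SSR = 3.9766

XᵀX·[m, c]ᵀ = Xᵀq reads: 85·m + 13·c = -169;  13·m + 4·c = -26.
Determinant 85·4 − 13² = 171.
m = ((-169)·4 − 13·(-26))/171 = -338/171; c = (85·(-26) − 13·(-169))/171 = -13/171.
Residuals: 188/171, -166/171, -58/57, 8/9; SSR = 680/171.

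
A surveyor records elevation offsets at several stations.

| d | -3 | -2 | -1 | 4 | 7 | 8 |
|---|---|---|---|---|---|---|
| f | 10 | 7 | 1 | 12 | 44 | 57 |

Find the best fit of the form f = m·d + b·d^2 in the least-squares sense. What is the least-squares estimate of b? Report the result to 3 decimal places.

Sums needed: Σd·d = 143, Σd·d^2 = 883, Σd^2·d^2 = 6851.
And Σd·f = 767, Σd^2·f = 6115.
Normal equations: [[143, 883]; [883, 6851]]·[m, b]ᵀ = [767, 6115]ᵀ.
Δ = 143·6851 − 883² = 200004.
m = (767·6851 − 883·6115)/200004 = -12069/16667; b = (143·6115 − 883·767)/200004 = 16432/16667.

b = 0.986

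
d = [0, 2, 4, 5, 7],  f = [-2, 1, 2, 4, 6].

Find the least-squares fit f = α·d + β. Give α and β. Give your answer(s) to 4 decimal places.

α = 1.1096, β = -1.7945

Normal-equation sums: Σd·d = 94, Σd = 18, Σ1 = 5.
Right-hand side: Σd·f = 72, Σf = 11.
XᵀX·[α, β]ᵀ = Xᵀf becomes [[94, 18]; [18, 5]]·[α, β]ᵀ = [72, 11]ᵀ.
Eliminating β: 5·(row 1) − 18·(row 2) gives 146·α = 5·72 − 18·11 = 162, so α = 81/73.
Then β = (11 − 18·(81/73))/5 = -131/73.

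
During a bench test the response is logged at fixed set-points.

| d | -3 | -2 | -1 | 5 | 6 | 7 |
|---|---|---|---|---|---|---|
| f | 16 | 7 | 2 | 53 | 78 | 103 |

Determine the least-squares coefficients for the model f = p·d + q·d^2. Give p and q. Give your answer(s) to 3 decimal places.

p = 0.643, q = 2.022

Forming XᵀX = [[124, 648]; [648, 4420]] and Xᵀf = [1390, 9354]ᵀ gives XᵀX·[p, q]ᵀ = Xᵀf.
Eliminating q: 4420·(row 1) − 648·(row 2) gives 128176·p = 4420·1390 − 648·9354 = 82408, so p = 10301/16022.
Then q = (9354 − 648·(10301/16022))/4420 = 32397/16022.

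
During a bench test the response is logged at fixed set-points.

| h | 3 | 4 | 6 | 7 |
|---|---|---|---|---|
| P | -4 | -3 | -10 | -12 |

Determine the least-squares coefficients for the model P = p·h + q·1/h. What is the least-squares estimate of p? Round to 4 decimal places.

p = -1.8344

From the data, Σh·h = 110, Σh·1/h = 4, Σ1/h·1/h = 1565/7056.
And Σh·P = -168, Σ1/h·P = -153/28.
So AᵀA·[p, q]ᵀ = AᵀP: [[110, 4]; [4, 1565/7056]]·[p, q]ᵀ = [-168, -153/28]ᵀ.
Eliminating q: (1565/7056)·(row 1) − 4·(row 2) gives (29627/3528)·p = (1565/7056)·(-168) − 4·(-153/28) = -647/42, so p = -54348/29627.
Then q = ((-153/28) − 4·(-54348/29627))/(1565/7056) = 250236/29627.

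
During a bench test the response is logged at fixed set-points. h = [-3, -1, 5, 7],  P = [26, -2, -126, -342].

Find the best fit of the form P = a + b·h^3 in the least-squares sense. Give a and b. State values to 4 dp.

Forming AᵀA = [[4, 440]; [440, 134004]] and AᵀP = [-444, -133756]ᵀ gives AᵀA·[a, b]ᵀ = AᵀP.
Δ = 4·134004 − 440² = 342416.
a = ((-444)·134004 − 440·(-133756))/342416 = -40321/21401; b = (4·(-133756) − 440·(-444))/342416 = -21229/21401.

a = -1.8841, b = -0.9920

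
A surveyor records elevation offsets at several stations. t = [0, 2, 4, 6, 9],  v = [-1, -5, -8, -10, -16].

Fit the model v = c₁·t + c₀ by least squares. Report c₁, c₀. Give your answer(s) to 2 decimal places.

c₁ = -1.60, c₀ = -1.29

The normal equations are: 137·c₁ + 21·c₀ = -246;  21·c₁ + 5·c₀ = -40.
Δ = 137·5 − 21² = 244.
c₁ = ((-246)·5 − 21·(-40))/244 = -195/122; c₀ = (137·(-40) − 21·(-246))/244 = -157/122.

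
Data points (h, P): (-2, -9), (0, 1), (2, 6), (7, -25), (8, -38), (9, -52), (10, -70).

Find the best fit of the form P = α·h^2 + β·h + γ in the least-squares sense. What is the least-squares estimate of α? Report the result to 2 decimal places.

Compute the Gram sums: Σh^2·h^2 = 23090, Σh^2·h = 2584, Σh^2 = 302, Σh·h = 302, Σh = 34, Σ1 = 7.
For MᵀP: Σh^2·P = -14881, Σh·P = -1617, ΣP = -187.
Row-reducing yields α = -492491/451122, β = 73217/19614, γ = 169447/75187.

α = -1.09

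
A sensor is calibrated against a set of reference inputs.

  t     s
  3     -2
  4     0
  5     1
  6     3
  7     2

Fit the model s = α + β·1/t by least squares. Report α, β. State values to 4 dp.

α = 6.0927, β = -24.2148

Entries of MᵀM: Σ1 = 5, Σ1/t = 153/140, Σ1/t·1/t = 46181/176400.
Moment sums: Σs = 4, Σ1/t·s = 67/210.
det = 5·(46181/176400) − (153/140)² = 1264/11025.
α = (4·(46181/176400) − (153/140)·(67/210))/(1264/11025) = 61609/10112; β = (5·(67/210) − (153/140)·4)/(1264/11025) = -61215/2528.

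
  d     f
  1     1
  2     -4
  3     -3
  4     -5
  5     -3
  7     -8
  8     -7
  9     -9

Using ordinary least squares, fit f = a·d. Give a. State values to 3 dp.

a = -0.980

Forming XᵀX = [[249]] and Xᵀf = [-244]ᵀ gives XᵀX·[a]ᵀ = Xᵀf.
a = (-244)/249 = -0.97992.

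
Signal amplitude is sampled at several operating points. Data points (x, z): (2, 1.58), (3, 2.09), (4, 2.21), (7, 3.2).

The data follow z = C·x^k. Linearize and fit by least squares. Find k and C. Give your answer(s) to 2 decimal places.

k = 0.55, C = 1.09

With ln zᵢ as the transformed response and ln xᵢ as the regressor:
AᵀA = [[7.3958, 5.1240]; [5.1240, 4]], rhs = [4.4896, 3.1507]ᵀ  (here Σln x = 5.1240, Σ(ln x)² = 7.3958, Σln z = 3.1507, Σln x·ln z = 4.4896).
Δ = 7.3958·4 − (5.1240)² = 3.3281; k = (4.4896·4 − 5.1240·3.1507)/3.3281 = 0.54514, ln C = (7.3958·3.1507 − 5.1240·4.4896)/3.3281 = 0.08937, so C = exp(0.08937) = 1.09348.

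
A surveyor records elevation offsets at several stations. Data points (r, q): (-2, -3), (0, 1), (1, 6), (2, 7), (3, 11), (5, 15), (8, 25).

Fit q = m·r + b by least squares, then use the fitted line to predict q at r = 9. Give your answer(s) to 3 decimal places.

Forming MᵀM = [[107, 17]; [17, 7]] and Mᵀq = [334, 62]ᵀ gives MᵀM·[m, b]ᵀ = Mᵀq.
Δ = 107·7 − 17² = 460.
m = (334·7 − 17·62)/460 = 321/115; b = (107·62 − 17·334)/460 = 239/115.
At r = 9: q̂ = (321/115)·(9) + (239/115)·(1) = 136/5.

q̂ = 27.200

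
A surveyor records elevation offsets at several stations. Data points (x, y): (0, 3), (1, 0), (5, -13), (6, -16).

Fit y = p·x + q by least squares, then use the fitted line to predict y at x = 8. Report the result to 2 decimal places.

Normal-equation sums: Σx·x = 62, Σx = 12, Σ1 = 4.
For Aᵀy: Σx·y = -161, Σy = -26.
So AᵀA·[p, q]ᵀ = Aᵀy: [[62, 12]; [12, 4]]·[p, q]ᵀ = [-161, -26]ᵀ.
Determinant 62·4 − 12² = 104.
p = ((-161)·4 − 12·(-26))/104 = -83/26; q = (62·(-26) − 12·(-161))/104 = 40/13.
At x = 8: ŷ = (-83/26)·(8) + (40/13)·(1) = -292/13.

ŷ = -22.46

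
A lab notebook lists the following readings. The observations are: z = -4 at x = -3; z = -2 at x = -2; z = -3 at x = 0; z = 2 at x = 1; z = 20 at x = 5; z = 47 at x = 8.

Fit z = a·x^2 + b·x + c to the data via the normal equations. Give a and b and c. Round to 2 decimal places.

a = 0.51, b = 1.95, c = -1.71

The normal equations are: 4819·a + 603·b + 103·c = 3466;  603·a + 103·b + 9·c = 494;  103·a + 9·b + 6·c = 60.
Row-reducing yields a = 27621/53923, b = 104993/53923, c = -92420/53923.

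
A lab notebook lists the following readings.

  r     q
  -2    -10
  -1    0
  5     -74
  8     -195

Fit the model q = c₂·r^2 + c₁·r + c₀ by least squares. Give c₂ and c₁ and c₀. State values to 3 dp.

c₂ = -3.123, c₁ = 0.214, c₀ = 3.101

The normal equations are: 4738·c₂ + 628·c₁ + 94·c₀ = -14370;  628·c₂ + 94·c₁ + 10·c₀ = -1910;  94·c₂ + 10·c₁ + 4·c₀ = -279.
(Σr^2·r^2 = 4738, Σr^2·r = 628, Σr^2 = 94, Σr·r = 94, Σr = 10, Σ1 = 4, Σr^2·q = -14370, Σr·q = -1910, Σq = -279.)
Solving the 3×3 system (Gaussian elimination) gives c₂ = -20873/6684, c₁ = 477/2228, c₀ = 20729/6684.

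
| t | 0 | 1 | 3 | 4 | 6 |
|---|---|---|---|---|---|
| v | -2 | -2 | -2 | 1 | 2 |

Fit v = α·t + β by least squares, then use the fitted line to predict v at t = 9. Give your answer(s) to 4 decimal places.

Compute the Gram sums: Σt·t = 62, Σt = 14, Σ1 = 5.
Right-hand side: Σt·v = 8, Σv = -3.
Determinant 62·5 − 14² = 114.
α = (8·5 − 14·(-3))/114 = 41/57; β = (62·(-3) − 14·8)/114 = -149/57.
At t = 9: v̂ = (41/57)·(9) + (-149/57)·(1) = 220/57.

v̂ = 3.8596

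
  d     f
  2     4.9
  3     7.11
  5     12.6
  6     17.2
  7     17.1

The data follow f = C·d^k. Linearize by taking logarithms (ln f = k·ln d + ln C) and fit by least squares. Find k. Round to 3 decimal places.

Linearized form: ln f = k·ln d + ln C. From the 5 transformed points,
Sums: Σln d = 7.1389, Σ(ln d)² = 11.2747, Σln f = 11.7684, Σln d·ln f = 17.9563.
Normal system: [[11.2747, 7.1389]; [7.1389, 5]]·[k, ln C]ᵀ = [17.9563, 11.7684]ᵀ.
Slope k = (n·Σln d·ln f − Σln d·Σln f)/(n·Σ(ln d)² − (Σln d)²) = (5·17.9563 − 7.1389·11.7684)/5.4099 = 1.06627; ln C = (Σln f − k·Σln d)/n = 0.83129.

k = 1.066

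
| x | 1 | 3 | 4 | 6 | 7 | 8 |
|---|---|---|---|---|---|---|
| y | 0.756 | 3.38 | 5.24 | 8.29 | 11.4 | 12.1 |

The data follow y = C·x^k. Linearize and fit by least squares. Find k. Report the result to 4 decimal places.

k = 1.3537

Let Y = ln y. Fitting Y = k·ln x + ln C by least squares:
Σln x = 8.3020, Σ(ln x)² = 14.4498, Σln y = 9.6364, Σln x·ln y = 17.3439.
Normal system: [[14.4498, 8.3020]; [8.3020, 6]]·[k, ln C]ᵀ = [17.3439, 9.6364]ᵀ.
Solving (det = 17.7753): k = 1.35367, ln C = -0.26697.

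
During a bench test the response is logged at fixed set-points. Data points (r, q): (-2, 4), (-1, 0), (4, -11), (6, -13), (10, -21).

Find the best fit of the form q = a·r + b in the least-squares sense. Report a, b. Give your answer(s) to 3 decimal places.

a = -2.022, b = -1.325

The normal system XᵀX·[a, b]ᵀ = Xᵀq is [[157, 17]; [17, 5]]·[a, b]ᵀ = [-340, -41]ᵀ.
Eliminating b: 5·(row 1) − 17·(row 2) gives 496·a = 5·(-340) − 17·(-41) = -1003, so a = -1003/496.
Then b = ((-41) − 17·(-1003/496))/5 = -657/496.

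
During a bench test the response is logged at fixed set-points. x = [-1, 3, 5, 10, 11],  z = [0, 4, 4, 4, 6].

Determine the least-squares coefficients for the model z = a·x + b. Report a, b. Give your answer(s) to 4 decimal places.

a = 0.3750, b = 1.5000

MᵀM·[a, b]ᵀ = Mᵀz reads: 256·a + 28·b = 138;  28·a + 5·b = 18.
Determinant 256·5 − 28² = 496.
a = (138·5 − 28·18)/496 = 3/8; b = (256·18 − 28·138)/496 = 3/2.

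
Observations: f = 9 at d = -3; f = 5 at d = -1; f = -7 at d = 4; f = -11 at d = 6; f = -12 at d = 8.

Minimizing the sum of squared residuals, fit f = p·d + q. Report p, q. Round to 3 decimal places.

p = -2.041, q = 2.516

Setting ∂/∂p … = 0 gives: 126·p + 14·q = -222;  14·p + 5·q = -16.
det = 126·5 − 14² = 434.
p = ((-222)·5 − 14·(-16))/434 = -443/217; q = (126·(-16) − 14·(-222))/434 = 78/31.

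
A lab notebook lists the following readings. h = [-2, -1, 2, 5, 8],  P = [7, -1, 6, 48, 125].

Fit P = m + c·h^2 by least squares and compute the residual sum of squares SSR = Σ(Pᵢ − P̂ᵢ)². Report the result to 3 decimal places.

SSR = 2.195

From the data, Σ1 = 5, Σh^2 = 98, Σh^2·h^2 = 4754.
For XᵀP: ΣP = 185, Σh^2·P = 9251.
So XᵀX·[m, c]ᵀ = XᵀP: [[5, 98]; [98, 4754]]·[m, c]ᵀ = [185, 9251]ᵀ.
Eliminating c: 4754·(row 1) − 98·(row 2) gives 14166·m = 4754·185 − 98·9251 = -27108, so m = -1506/787.
Then c = (9251 − 98·(-1506/787))/4754 = 3125/1574.
Residuals: 765/787, -1687/1574, -22/787, 439/1574, -119/787; SSR = 3455/1574.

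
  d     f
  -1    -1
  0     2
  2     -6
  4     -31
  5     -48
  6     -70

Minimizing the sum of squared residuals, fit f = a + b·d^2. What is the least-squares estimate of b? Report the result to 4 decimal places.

XᵀX·[a, b]ᵀ = Xᵀf reads: 6·a + 82·b = -154;  82·a + 2194·b = -4241.
(Σ1 = 6, Σd^2 = 82, Σd^2·d^2 = 2194, Σf = -154, Σd^2·f = -4241.)
Eliminating b: 2194·(row 1) − 82·(row 2) gives 6440·a = 2194·(-154) − 82·(-4241) = 9886, so a = 4943/3220.
Then b = ((-4241) − 82·(4943/3220))/2194 = -6409/3220.

b = -1.9904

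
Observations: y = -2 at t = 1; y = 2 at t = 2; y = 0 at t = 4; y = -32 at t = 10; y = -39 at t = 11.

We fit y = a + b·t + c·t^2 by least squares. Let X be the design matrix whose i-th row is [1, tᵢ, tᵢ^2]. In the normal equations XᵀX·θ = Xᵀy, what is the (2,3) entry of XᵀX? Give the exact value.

2404

Row 2 ↔ basis t, column 3 ↔ basis t^2, so (XᵀX)_{2,3} = Σᵢ (t)·(t^2) = (1)·(1) + (2)·(4) + (4)·(16) + (10)·(100) + (11)·(121) = 2404.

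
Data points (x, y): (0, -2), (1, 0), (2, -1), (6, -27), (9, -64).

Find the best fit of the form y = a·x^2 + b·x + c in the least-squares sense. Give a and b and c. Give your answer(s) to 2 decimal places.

a = -0.95, b = 1.57, c = -1.16

Sums needed: Σx^2·x^2 = 7874, Σx^2·x = 954, Σx^2 = 122, Σx·x = 122, Σx = 18, Σ1 = 5.
Moment sums: Σx^2·y = -6160, Σx·y = -740, Σy = -94.
So MᵀM·[a, b, c]ᵀ = Mᵀy: [[7874, 954, 122]; [954, 122, 18]; [122, 18, 5]]·[a, b, c]ᵀ = [-6160, -740, -94]ᵀ.
Solving the 3×3 system (Gaussian elimination) gives a = -21/22, b = 449/286, c = -166/143.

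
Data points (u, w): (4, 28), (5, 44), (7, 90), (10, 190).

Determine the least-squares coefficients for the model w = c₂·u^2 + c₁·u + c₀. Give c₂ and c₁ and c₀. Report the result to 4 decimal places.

The normal system XᵀX·[c₂, c₁, c₀]ᵀ = Xᵀw is [[13282, 1532, 190]; [1532, 190, 26]; [190, 26, 4]]·[c₂, c₁, c₀]ᵀ = [24958, 2862, 352]ᵀ.
Solving the 3×3 system (Gaussian elimination) gives c₂ = 70/33, c₁ = -8/3, c₀ = 151/33.

c₂ = 2.1212, c₁ = -2.6667, c₀ = 4.5758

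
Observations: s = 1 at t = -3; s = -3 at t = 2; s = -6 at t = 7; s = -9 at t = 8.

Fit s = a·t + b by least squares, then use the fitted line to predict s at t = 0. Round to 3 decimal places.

Normal-equation sums: Σt·t = 126, Σt = 14, Σ1 = 4.
Right-hand side: Σt·s = -123, Σs = -17.
Δ = 126·4 − 14² = 308.
a = ((-123)·4 − 14·(-17))/308 = -127/154; b = (126·(-17) − 14·(-123))/308 = -15/11.
At t = 0: ŝ = (-127/154)·(0) + (-15/11)·(1) = -15/11.

ŝ = -1.364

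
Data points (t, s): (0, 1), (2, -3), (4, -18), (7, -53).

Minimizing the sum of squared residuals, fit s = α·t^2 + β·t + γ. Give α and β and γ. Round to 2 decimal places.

α = -1.04, β = -0.48, γ = 1.30

Compute the Gram sums: Σt^2·t^2 = 2673, Σt^2·t = 415, Σt^2 = 69, Σt·t = 69, Σt = 13, Σ1 = 4.
Right-hand side: Σt^2·s = -2897, Σt·s = -449, Σs = -73.
Solving the 3×3 system (Gaussian elimination) gives α = -6837/6556, β = -3143/6556, γ = 4253/3278.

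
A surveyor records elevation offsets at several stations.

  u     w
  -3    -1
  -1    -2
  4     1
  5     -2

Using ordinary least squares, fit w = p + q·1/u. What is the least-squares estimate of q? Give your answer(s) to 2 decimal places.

From the data, Σ1 = 4, Σ1/u = -53/60, Σ1/u·1/u = 4369/3600.
Right-hand side: Σw = -4, Σ1/u·w = 131/60.
Eliminating q: (4369/3600)·(row 1) − (-53/60)·(row 2) gives (4889/1200)·p = (4369/3600)·(-4) − (-53/60)·(131/60) = -3511/1200, so p = -3511/4889.
Then q = ((131/60) − (-53/60)·(-3511/4889))/(4369/3600) = 6240/4889.

q = 1.28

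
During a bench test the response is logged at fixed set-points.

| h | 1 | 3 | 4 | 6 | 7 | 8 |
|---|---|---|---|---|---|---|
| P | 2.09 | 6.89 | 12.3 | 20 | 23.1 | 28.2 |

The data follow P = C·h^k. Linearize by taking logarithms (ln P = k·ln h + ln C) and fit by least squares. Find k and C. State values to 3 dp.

k = 1.265, C = 1.997

Let Y = ln P. Fitting Y = k·ln h + ln C by least squares:
Σln h = 8.3020, Σ(ln h)² = 14.4498, Σln P = 14.6517, Σln h·ln P = 24.0208.
Equations: 14.4498·k + 8.3020·ln C = 24.0208;  8.3020·k + 6·ln C = 14.6517.
Solving (det = 17.7753): k = 1.26502, ln C = 0.69159, so C = exp(0.69159) = 1.99688.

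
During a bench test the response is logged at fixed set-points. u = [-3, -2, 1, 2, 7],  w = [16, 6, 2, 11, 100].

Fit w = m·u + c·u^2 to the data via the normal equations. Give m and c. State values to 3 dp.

m = 0.718, c = 1.943

The normal equations are: 67·m + 317·c = 664;  317·m + 2515·c = 5114.
(Σu·u = 67, Σu·u^2 = 317, Σu^2·u^2 = 2515, Σu·w = 664, Σu^2·w = 5114.)
det = 67·2515 − 317² = 68016.
m = (664·2515 − 317·5114)/68016 = 8137/11336; c = (67·5114 − 317·664)/68016 = 22025/11336.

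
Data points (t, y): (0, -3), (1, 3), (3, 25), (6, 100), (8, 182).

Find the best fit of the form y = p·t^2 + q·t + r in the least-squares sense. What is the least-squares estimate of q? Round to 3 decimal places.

q = 0.241

Entries of MᵀM: Σt^2·t^2 = 5474, Σt^2·t = 756, Σt^2 = 110, Σt·t = 110, Σt = 18, Σ1 = 5.
And Σt^2·y = 15476, Σt·y = 2134, Σy = 307.
Normal equations: [[5474, 756, 110]; [756, 110, 18]; [110, 18, 5]]·[p, q, r]ᵀ = [15476, 2134, 307]ᵀ.
Inverting the 3×3 Gram matrix, [p, q, r]ᵀ = [29833/10551, 848/3517, -17653/10551]ᵀ.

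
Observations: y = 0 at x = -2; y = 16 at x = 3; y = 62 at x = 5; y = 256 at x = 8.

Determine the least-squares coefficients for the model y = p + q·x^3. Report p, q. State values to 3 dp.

p = 2.470, q = 0.494

Sums needed: Σ1 = 4, Σx^3 = 656, Σx^3·x^3 = 278562.
And Σy = 334, Σx^3·y = 139254.
So AᵀA·[p, q]ᵀ = Aᵀy: [[4, 656]; [656, 278562]]·[p, q]ᵀ = [334, 139254]ᵀ.
Determinant 4·278562 − 656² = 683912.
p = (334·278562 − 656·139254)/683912 = 422271/170978; q = (4·139254 − 656·334)/683912 = 42239/85489.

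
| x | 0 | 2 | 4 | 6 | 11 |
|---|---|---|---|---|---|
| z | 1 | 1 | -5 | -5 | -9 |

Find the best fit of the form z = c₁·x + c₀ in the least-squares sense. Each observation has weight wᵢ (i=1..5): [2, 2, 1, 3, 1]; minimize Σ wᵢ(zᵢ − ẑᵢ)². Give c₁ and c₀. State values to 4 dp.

From the data, Σwᵢ·x·x = 253, Σwᵢ·x = 37, Σwᵢ·1 = 9.
For AᵀWz: Σwᵢ·x·z = -205, Σwᵢ·z = -25.
Normal equations: [[253, 37]; [37, 9]]·[c₁, c₀]ᵀ = [-205, -25]ᵀ.
Eliminating c₀: 9·(row 1) − 37·(row 2) gives 908·c₁ = 9·(-205) − 37·(-25) = -920, so c₁ = -230/227.
Then c₀ = ((-25) − 37·(-230/227))/9 = 315/227.

c₁ = -1.0132, c₀ = 1.3877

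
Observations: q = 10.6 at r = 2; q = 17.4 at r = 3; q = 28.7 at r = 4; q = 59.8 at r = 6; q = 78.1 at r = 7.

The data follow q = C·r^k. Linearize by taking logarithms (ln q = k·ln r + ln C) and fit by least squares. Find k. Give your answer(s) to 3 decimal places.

k = 1.627

Taking logs, ln q = k·ln r + ln C, so regress ln q on ln r.
Σln r = 6.9157, Σ(ln r)² = 10.6062, Σln q = 17.0232, Σln r·ln q = 25.2386.
Equations: 10.6062·k + 6.9157·ln C = 25.2386;  6.9157·k + 5·ln C = 17.0232.
Solving (det = 5.2037): k = 1.62674, ln C = 1.15463.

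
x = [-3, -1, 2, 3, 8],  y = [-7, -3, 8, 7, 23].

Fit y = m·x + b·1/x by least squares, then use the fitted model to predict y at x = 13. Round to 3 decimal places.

ŷ = 36.352

From the data, Σx·x = 87, Σx·1/x = 5, Σ1/x·1/x = 857/576.
Moment sums: Σx·y = 245, Σ1/x·y = 349/24.
MᵀM·[m, b]ᵀ = Mᵀy becomes [[87, 5]; [5, 857/576]]·[m, b]ᵀ = [245, 349/24]ᵀ.
Δ = 87·(857/576) − 5² = 20053/192.
m = (245·(857/576) − 5·(349/24))/(20053/192) = 168085/60159; b = (87·(349/24) − 5·245)/(20053/192) = 7704/20053.
At x = 13: ŷ = (168085/60159)·(13) + (7704/20053)·(1/13) = 28429477/782067.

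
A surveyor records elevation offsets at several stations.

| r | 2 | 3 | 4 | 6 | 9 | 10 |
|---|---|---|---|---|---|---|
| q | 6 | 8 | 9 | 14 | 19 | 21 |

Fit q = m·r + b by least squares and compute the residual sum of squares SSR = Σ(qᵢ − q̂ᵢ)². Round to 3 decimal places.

SSR = 0.825

XᵀX·[m, b]ᵀ = Xᵀq reads: 246·m + 34·b = 537;  34·m + 6·b = 77.
Determinant 246·6 − 34² = 320.
m = (537·6 − 34·77)/320 = 151/80; b = (246·77 − 34·537)/320 = 171/80.
Residuals: 7/80, 1/5, -11/16, 43/80, -1/8, -1/80; SSR = 33/40.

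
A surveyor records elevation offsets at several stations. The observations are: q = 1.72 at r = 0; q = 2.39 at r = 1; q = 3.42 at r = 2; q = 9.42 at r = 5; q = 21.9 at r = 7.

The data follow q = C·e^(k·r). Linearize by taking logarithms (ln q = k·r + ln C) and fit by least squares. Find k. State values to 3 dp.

k = 0.360

Taking logs, ln q = k·r + ln C, so regress ln q on r.
Σr = 15.0000, Σ(r)² = 79.0000, Σln q = 7.9726, Σr·ln q = 36.1502.
Normal system: [[79.0000, 15.0000]; [15.0000, 5]]·[k, ln C]ᵀ = [36.1502, 7.9726]ᵀ.
Δ = 79.0000·5 − (15.0000)² = 170.0000; k = (36.1502·5 − 15.0000·7.9726)/170.0000 = 0.35978, ln C = (79.0000·7.9726 − 15.0000·36.1502)/170.0000 = 0.51519.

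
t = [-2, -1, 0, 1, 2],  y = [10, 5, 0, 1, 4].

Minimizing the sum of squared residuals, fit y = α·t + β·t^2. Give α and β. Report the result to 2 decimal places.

Sums needed: Σt·t = 10, Σt·t^2 = 0, Σt^2·t^2 = 34.
Moment sums: Σt·y = -16, Σt^2·y = 62.
MᵀM·[α, β]ᵀ = Mᵀy becomes [[10, 0]; [0, 34]]·[α, β]ᵀ = [-16, 62]ᵀ.
Δ = 10·34 − 0² = 340.
α = ((-16)·34 − 0·62)/340 = -8/5; β = (10·62 − 0·(-16))/340 = 31/17.

α = -1.60, β = 1.82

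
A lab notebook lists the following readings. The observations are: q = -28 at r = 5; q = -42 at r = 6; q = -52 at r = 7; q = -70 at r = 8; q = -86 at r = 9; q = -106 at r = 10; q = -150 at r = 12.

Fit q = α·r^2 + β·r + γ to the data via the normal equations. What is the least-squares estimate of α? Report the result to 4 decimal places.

α = -0.9579

Forming AᵀA = [[45715, 4653, 499]; [4653, 499, 57]; [499, 57, 7]] and Aᵀq = [-48406, -4950, -534]ᵀ gives AᵀA·[α, β, γ]ᵀ = Aᵀq.
Solving the 3×3 system (Gaussian elimination) gives α = -2434/2541, β = -895/847, γ = 1531/2541.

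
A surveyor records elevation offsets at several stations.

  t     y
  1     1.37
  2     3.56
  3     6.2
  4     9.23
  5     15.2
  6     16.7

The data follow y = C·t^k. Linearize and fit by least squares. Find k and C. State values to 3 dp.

k = 1.432, C = 1.338

With ln yᵢ as the transformed response and ln tᵢ as the regressor:
AᵀA = [[9.4099, 6.5793]; [6.5793, 6]], rhs = [15.3899, 11.1683]ᵀ  (here Σln t = 6.5793, Σ(ln t)² = 9.4099, Σln y = 11.1683, Σln t·ln y = 15.3899).
Solving (det = 13.1729): k = 1.43175, ln C = 0.29140, so C = exp(0.29140) = 1.33831.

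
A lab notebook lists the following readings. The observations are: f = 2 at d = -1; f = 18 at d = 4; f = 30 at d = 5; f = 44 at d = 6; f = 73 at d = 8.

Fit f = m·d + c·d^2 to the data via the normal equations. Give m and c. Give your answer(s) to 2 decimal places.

m = 0.34, c = 1.11

With design matrix A, AᵀA = [[142, 916]; [916, 6274]] and Aᵀf = [1068, 7296]ᵀ.
Δ = 142·6274 − 916² = 51852.
m = (1068·6274 − 916·7296)/51852 = 1458/4321; c = (142·7296 − 916·1068)/51852 = 4812/4321.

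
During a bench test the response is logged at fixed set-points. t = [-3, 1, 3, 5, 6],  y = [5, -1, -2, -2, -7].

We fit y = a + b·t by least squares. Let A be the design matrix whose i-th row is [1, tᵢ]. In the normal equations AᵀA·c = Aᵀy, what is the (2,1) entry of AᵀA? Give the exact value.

12

Row 2 ↔ basis t, column 1 ↔ basis 1, so (AᵀA)_{2,1} = Σᵢ t = (-3)·(1) + (1)·(1) + (3)·(1) + (5)·(1) + (6)·(1) = 12.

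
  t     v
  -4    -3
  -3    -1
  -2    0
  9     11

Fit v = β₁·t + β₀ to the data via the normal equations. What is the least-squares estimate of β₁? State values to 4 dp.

β₁ = 1.0364

Normal-equation sums: Σt·t = 110, Σt = 0, Σ1 = 4.
And Σt·v = 114, Σv = 7.
Normal equations: [[110, 0]; [0, 4]]·[β₁, β₀]ᵀ = [114, 7]ᵀ.
Eliminating β₀: 4·(row 1) − 0·(row 2) gives 440·β₁ = 4·114 − 0·7 = 456, so β₁ = 57/55.
Then β₀ = (7 − 0·(57/55))/4 = 7/4.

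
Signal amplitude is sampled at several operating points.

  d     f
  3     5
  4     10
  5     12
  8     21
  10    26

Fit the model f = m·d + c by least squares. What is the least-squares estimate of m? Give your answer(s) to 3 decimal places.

m = 2.912

With design matrix A, AᵀA = [[214, 30]; [30, 5]] and Aᵀf = [543, 74]ᵀ.
Determinant 214·5 − 30² = 170.
m = (543·5 − 30·74)/170 = 99/34; c = (214·74 − 30·543)/170 = -227/85.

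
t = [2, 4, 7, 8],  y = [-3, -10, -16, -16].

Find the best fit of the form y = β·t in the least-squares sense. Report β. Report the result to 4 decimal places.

With design matrix M, MᵀM = [[133]] and Mᵀy = [-286]ᵀ.
β = (-286)/133 = -2.15038.

β = -2.1504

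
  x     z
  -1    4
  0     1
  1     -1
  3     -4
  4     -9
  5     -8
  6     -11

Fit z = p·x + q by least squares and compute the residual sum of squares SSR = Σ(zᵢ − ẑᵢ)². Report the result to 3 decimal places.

Setting ∂/∂p … = 0 gives: 88·p + 18·q = -159;  18·p + 7·q = -28.
Eliminating q: 7·(row 1) − 18·(row 2) gives 292·p = 7·(-159) − 18·(-28) = -609, so p = -609/292.
Then q = ((-28) − 18·(-609/292))/7 = 199/146.
Residuals: 161/292, -53/146, -81/292, 261/292, -295/146, 311/292, 11/73; SSR = 1913/292.

SSR = 6.551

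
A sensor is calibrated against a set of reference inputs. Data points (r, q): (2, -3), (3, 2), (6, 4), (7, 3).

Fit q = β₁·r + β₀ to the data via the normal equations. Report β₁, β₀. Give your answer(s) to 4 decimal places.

β₁ = 1.0588, β₀ = -3.2647

AᵀA·[β₁, β₀]ᵀ = Aᵀq reads: 98·β₁ + 18·β₀ = 45;  18·β₁ + 4·β₀ = 6.
Eliminating β₀: 4·(row 1) − 18·(row 2) gives 68·β₁ = 4·45 − 18·6 = 72, so β₁ = 18/17.
Then β₀ = (6 − 18·(18/17))/4 = -111/34.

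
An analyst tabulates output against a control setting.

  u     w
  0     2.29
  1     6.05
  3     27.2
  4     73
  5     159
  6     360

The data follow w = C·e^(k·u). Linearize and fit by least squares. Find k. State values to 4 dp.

Taking logs, ln w = k·u + ln C, so regress ln w on u.
Σu = 19.0000, Σ(u)² = 87.0000, Σln w = 21.1773, Σu·ln w = 89.5327.
Equations: 87.0000·k + 19.0000·ln C = 89.5327;  19.0000·k + 6·ln C = 21.1773.
Slope k = (n·Σu·ln w − Σu·Σln w)/(n·Σ(u)² − (Σu)²) = (6·89.5327 − 19.0000·21.1773)/161.0000 = 0.83744; ln C = (Σln w − k·Σu)/n = 0.87766.

k = 0.8374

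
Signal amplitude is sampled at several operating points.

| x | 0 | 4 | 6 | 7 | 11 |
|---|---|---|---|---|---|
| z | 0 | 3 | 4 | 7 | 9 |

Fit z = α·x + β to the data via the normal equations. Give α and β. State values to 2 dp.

Normal-equation sums: Σx·x = 222, Σx = 28, Σ1 = 5.
Moment sums: Σx·z = 184, Σz = 23.
Normal equations: [[222, 28]; [28, 5]]·[α, β]ᵀ = [184, 23]ᵀ.
det = 222·5 − 28² = 326.
α = (184·5 − 28·23)/326 = 138/163; β = (222·23 − 28·184)/326 = -23/163.

α = 0.85, β = -0.14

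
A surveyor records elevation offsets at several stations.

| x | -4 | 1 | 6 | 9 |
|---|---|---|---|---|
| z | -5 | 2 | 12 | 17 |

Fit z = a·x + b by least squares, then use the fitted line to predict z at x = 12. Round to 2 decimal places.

The normal equations are: 134·a + 12·b = 247;  12·a + 4·b = 26.
det = 134·4 − 12² = 392.
a = (247·4 − 12·26)/392 = 169/98; b = (134·26 − 12·247)/392 = 65/49.
At x = 12: ẑ = (169/98)·(12) + (65/49)·(1) = 1079/49.

ẑ = 22.02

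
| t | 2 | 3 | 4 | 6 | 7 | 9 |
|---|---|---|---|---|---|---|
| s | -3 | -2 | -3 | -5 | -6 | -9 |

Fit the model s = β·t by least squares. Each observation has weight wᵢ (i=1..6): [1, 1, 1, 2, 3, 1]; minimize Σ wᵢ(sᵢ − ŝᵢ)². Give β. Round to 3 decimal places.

From the data, Σwᵢ·t·t = 329.
For MᵀWs: Σwᵢ·t·s = -291.
So MᵀWM·[β]ᵀ = MᵀWs: [[329]]·[β]ᵀ = [-291]ᵀ.
β = (-291)/329 = -0.884498.

β = -0.884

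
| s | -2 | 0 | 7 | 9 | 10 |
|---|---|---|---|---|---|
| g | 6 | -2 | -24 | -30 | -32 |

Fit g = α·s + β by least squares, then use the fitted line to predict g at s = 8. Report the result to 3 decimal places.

ĝ = -26.539

From the data, Σs·s = 234, Σs = 24, Σ1 = 5.
And Σs·g = -770, Σg = -82.
Normal equations: [[234, 24]; [24, 5]]·[α, β]ᵀ = [-770, -82]ᵀ.
det = 234·5 − 24² = 594.
α = ((-770)·5 − 24·(-82))/594 = -941/297; β = (234·(-82) − 24·(-770))/594 = -118/99.
At s = 8: ĝ = (-941/297)·(8) + (-118/99)·(1) = -7882/297.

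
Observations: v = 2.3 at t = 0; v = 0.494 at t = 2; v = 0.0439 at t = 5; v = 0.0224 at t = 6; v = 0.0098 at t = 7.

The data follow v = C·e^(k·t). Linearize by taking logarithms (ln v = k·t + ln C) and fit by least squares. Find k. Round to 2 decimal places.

k = -0.78

With ln vᵢ as the transformed response and tᵢ as the regressor:
Over the data: Σt = 20.0000, Σ(t)² = 114.0000, Σln v = -11.4222, Σt·ln v = -72.2094.
Normal system: [[114.0000, 20.0000]; [20.0000, 5]]·[k, ln C]ᵀ = [-72.2094, -11.4222]ᵀ.
Δ = 114.0000·5 − (20.0000)² = 170.0000; k = (-72.2094·5 − 20.0000·-11.4222)/170.0000 = -0.78002, ln C = (114.0000·-11.4222 − 20.0000·-72.2094)/170.0000 = 0.83562.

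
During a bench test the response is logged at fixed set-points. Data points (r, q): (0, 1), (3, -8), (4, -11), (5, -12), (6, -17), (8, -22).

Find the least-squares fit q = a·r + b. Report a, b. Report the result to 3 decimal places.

a = -2.866, b = 0.920

With design matrix A, AᵀA = [[150, 26]; [26, 6]] and Aᵀq = [-406, -69]ᵀ.
Determinant 150·6 − 26² = 224.
a = ((-406)·6 − 26·(-69))/224 = -321/112; b = (150·(-69) − 26·(-406))/224 = 103/112.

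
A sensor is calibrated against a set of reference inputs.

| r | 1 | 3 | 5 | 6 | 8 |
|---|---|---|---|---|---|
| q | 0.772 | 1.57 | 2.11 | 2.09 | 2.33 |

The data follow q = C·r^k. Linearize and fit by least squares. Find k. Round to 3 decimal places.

Let Y = ln q. Fitting Y = k·ln r + ln C by least squares:
Σln r = 6.5793, Σ(ln r)² = 11.3317, Σln q = 2.5220, Σln r·ln q = 4.7771.
Equations: 11.3317·k + 6.5793·ln C = 4.7771;  6.5793·k + 5·ln C = 2.5220.
Solving (det = 13.3720): k = 0.54534, ln C = -0.21318.

k = 0.545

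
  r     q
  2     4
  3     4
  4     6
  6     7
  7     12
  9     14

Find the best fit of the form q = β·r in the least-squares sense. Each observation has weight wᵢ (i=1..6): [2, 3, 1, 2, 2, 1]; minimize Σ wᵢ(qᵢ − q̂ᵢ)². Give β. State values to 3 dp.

β = 1.503

From the data, Σwᵢ·r·r = 302.
Moment sums: Σwᵢ·r·q = 454.
Hence β = 454 / 302 ≈ 1.50331.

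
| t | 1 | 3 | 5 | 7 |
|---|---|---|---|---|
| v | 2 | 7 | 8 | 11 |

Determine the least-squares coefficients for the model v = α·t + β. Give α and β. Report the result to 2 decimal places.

Sums needed: Σt·t = 84, Σt = 16, Σ1 = 4.
Moment sums: Σt·v = 140, Σv = 28.
So XᵀX·[α, β]ᵀ = Xᵀv: [[84, 16]; [16, 4]]·[α, β]ᵀ = [140, 28]ᵀ.
Determinant 84·4 − 16² = 80.
α = (140·4 − 16·28)/80 = 7/5; β = (84·28 − 16·140)/80 = 7/5.

α = 1.40, β = 1.40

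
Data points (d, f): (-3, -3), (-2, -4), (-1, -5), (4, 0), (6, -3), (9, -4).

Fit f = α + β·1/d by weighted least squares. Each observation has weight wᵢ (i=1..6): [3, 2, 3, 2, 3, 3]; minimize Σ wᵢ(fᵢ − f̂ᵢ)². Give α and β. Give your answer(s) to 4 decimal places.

α = -2.8157, β = 2.1680

The normal equations are: 16·α + (-11/3)·β = -53;  (-11/3)·α + (881/216)·β = 115/6.
(Σwᵢ·1 = 16, Σwᵢ·1/d = -11/3, Σwᵢ·1/d·1/d = 881/216, Σwᵢ·f = -53, Σwᵢ·1/d·f = 115/6.)
Determinant 16·(881/216) − (-11/3)² = 1399/27.
α = ((-53)·(881/216) − (-11/3)·(115/6))/(1399/27) = -31513/11192; β = (16·(115/6) − (-11/3)·(-53))/(1399/27) = 3033/1399.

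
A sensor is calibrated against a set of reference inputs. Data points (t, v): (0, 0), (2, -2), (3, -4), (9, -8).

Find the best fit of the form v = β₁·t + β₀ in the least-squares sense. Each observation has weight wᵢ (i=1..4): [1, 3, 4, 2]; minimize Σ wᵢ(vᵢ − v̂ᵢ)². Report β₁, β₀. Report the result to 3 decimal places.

Normal-equation sums: Σwᵢ·t·t = 210, Σwᵢ·t = 36, Σwᵢ·1 = 10.
And Σwᵢ·t·v = -204, Σwᵢ·v = -38.
det = 210·10 − 36² = 804.
β₁ = ((-204)·10 − 36·(-38))/804 = -56/67; β₀ = (210·(-38) − 36·(-204))/804 = -53/67.

β₁ = -0.836, β₀ = -0.791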